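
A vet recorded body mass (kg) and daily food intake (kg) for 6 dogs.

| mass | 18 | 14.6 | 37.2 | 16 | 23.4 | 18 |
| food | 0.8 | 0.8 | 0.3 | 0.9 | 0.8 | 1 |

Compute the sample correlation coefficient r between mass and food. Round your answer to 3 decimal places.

-0.902

n = 6, Σx = 127.2, Σy = 4.6, Σx² = 3048.56, Σy² = 3.82, Σxy = 88.36
nΣxy − ΣxΣy = 530.16 − 585.12 = -54.96
nΣx² − (Σx)² = 18291.36 − 16179.84 = 2111.52; nΣy² − (Σy)² = 22.92 − 21.16 = 1.76
r = -54.96 / √(2111.52 × 1.76) = -54.96 / 60.9613 ≈ -0.902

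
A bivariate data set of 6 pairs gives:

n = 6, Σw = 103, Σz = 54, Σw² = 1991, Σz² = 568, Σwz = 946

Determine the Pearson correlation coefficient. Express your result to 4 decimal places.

r = (nΣwz − ΣwΣz) / √[(nΣw² − (Σw)²)(nΣz² − (Σz)²)]
Numerator: 6×946 − 103×54 = 114
Denominator: √[(11946 − 10609)(3408 − 2916)] = √[1337 × 492] = 811.0512
r = 114 / 811.0512 ≈ 0.1406

0.1406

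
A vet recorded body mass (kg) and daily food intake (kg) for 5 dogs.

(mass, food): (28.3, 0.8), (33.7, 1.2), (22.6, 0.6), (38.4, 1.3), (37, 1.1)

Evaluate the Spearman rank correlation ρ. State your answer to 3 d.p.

0.900

Rank mass: 2, 3, 1, 5, 4
Rank food: 2, 4, 1, 5, 3
d = rank(mass) − rank(food): 0, -1, 0, 0, 1; Σd² = 2
ρ = 1 − 6Σd² / [n(n²−1)] = 1 − 6×2 / (5×24) = 1 − 12/120 ≈ 0.900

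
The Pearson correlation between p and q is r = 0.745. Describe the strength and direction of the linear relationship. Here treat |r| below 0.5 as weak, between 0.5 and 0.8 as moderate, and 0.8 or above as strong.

moderate positive

r = 0.745 > 0 so the relationship is positive.
|r| = 0.745, which falls in the moderate range.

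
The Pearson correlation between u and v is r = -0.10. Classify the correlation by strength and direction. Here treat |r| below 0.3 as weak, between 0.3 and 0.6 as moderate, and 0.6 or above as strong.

weak negative

r = -0.10 < 0 so the relationship is negative.
|r| = 0.10, which falls in the weak range.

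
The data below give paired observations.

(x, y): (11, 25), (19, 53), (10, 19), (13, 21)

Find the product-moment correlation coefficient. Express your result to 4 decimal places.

0.9461

n = 4, Σx = 53, Σy = 118, Σx² = 751, Σy² = 4236, Σxy = 1745
nΣxy − ΣxΣy = 6980 − 6254 = 726
nΣx² − (Σx)² = 3004 − 2809 = 195; nΣy² − (Σy)² = 16944 − 13924 = 3020
r = 726 / √(195 × 3020) = 726 / 767.3982 ≈ 0.9461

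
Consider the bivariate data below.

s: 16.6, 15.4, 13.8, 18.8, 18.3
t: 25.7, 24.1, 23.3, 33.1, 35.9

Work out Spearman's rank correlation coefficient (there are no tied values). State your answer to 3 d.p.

Rank s: 3, 2, 1, 5, 4
Rank t: 3, 2, 1, 4, 5
d = rank(s) − rank(t): 0, 0, 0, 1, -1; Σd² = 2
ρ = 1 − 6Σd² / [n(n²−1)] = 1 − 6×2 / (5×24) = 1 − 12/120 ≈ 0.900

0.900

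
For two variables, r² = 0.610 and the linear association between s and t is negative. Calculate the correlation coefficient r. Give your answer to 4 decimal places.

-0.7810

|r| = √0.610 = 0.7810
The association is negative, so r = −0.7810.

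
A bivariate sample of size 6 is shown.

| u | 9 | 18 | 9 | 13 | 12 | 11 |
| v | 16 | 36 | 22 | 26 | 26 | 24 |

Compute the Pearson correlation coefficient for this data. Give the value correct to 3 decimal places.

0.950

n = 6, Σu = 72, Σv = 150, Σu² = 920, Σv² = 3964, Σuv = 1904
nΣuv − ΣuΣv = 11424 − 10800 = 624
nΣu² − (Σu)² = 5520 − 5184 = 336; nΣv² − (Σv)² = 23784 − 22500 = 1284
r = 624 / √(336 × 1284) = 624 / 656.8287 ≈ 0.950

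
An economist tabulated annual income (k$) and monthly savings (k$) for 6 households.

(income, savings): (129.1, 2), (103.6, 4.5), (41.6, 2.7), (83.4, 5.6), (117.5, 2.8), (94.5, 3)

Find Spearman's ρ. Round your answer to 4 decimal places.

-0.3714

Rank income: 6, 4, 1, 2, 5, 3
Rank savings: 1, 5, 2, 6, 3, 4
d = rank(income) − rank(savings): 5, -1, -1, -4, 2, -1; Σd² = 48
ρ = 1 − 6Σd² / [n(n²−1)] = 1 − 6×48 / (6×35) = 1 − 288/210 ≈ -0.3714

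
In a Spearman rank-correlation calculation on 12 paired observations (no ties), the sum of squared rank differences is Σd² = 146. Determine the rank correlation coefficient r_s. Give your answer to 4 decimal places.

0.4895

ρ = 1 − 6Σd² / [n(n²−1)] = 1 − 6×146 / (12×143)
  = 1 − 876/1716 = 1 − 0.51049 ≈ 0.4895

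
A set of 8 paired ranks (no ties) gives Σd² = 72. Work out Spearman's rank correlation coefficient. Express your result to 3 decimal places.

0.143

ρ = 1 − 6Σd² / [n(n²−1)] = 1 − 6×72 / (8×63)
  = 1 − 432/504 = 1 − 0.8571 ≈ 0.143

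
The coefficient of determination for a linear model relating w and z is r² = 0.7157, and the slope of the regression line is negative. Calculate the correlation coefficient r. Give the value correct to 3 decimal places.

|r| = √0.7157 = 0.846
The association is negative, so r = −0.846.

-0.846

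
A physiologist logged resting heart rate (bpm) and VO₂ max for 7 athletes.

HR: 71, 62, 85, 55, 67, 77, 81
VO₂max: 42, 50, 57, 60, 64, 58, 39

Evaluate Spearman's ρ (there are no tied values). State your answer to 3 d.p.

-0.429

Rank HR: 4, 2, 7, 1, 3, 5, 6
Rank VO₂max: 2, 3, 4, 6, 7, 5, 1
d = rank(HR) − rank(VO₂max): 2, -1, 3, -5, -4, 0, 5; Σd² = 80
ρ = 1 − 6Σd² / [n(n²−1)] = 1 − 6×80 / (7×48) = 1 − 480/336 ≈ -0.429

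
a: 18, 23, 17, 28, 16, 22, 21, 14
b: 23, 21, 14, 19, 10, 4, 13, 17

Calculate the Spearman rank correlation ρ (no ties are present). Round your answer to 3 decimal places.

Rank a: 4, 7, 3, 8, 2, 6, 5, 1
Rank b: 8, 7, 4, 6, 2, 1, 3, 5
d = rank(a) − rank(b): -4, 0, -1, 2, 0, 5, 2, -4; Σd² = 66
ρ = 1 − 6Σd² / [n(n²−1)] = 1 − 6×66 / (8×63) = 1 − 396/504 ≈ 0.214

0.214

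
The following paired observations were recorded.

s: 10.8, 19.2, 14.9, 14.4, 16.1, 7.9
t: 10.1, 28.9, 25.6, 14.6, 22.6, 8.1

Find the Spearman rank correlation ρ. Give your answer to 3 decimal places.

Rank s: 2, 6, 4, 3, 5, 1
Rank t: 2, 6, 5, 3, 4, 1
d = rank(s) − rank(t): 0, 0, -1, 0, 1, 0; Σd² = 2
ρ = 1 − 6Σd² / [n(n²−1)] = 1 − 6×2 / (6×35) = 1 − 12/210 ≈ 0.943

0.943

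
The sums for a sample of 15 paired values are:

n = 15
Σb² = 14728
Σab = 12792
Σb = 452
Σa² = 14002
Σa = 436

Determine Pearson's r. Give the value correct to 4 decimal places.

r = (nΣab − ΣaΣb) / √[(nΣa² − (Σa)²)(nΣb² − (Σb)²)]
Numerator: 15×12792 − 436×452 = -5192
Denominator: √[(210030 − 190096)(220920 − 204304)] = √[19934 × 16616] = 18199.5424
r = -5192 / 18199.5424 ≈ -0.2853

-0.2853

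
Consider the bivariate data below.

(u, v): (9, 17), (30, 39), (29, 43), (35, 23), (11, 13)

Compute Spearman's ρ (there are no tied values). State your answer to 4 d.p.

0.5000

Rank u: 1, 4, 3, 5, 2
Rank v: 2, 4, 5, 3, 1
d = rank(u) − rank(v): -1, 0, -2, 2, 1; Σd² = 10
ρ = 1 − 6Σd² / [n(n²−1)] = 1 − 6×10 / (5×24) = 1 − 60/120 ≈ 0.5000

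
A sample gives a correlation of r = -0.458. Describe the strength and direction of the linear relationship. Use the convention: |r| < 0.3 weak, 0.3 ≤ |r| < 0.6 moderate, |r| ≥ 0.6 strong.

moderate negative

r = -0.458 < 0 so the relationship is negative.
|r| = 0.458, which falls in the moderate range.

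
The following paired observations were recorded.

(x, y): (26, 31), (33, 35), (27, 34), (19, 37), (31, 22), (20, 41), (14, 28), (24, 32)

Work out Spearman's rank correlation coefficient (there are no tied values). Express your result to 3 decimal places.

-0.143

Rank x: 5, 8, 6, 2, 7, 3, 1, 4
Rank y: 3, 6, 5, 7, 1, 8, 2, 4
d = rank(x) − rank(y): 2, 2, 1, -5, 6, -5, -1, 0; Σd² = 96
ρ = 1 − 6Σd² / [n(n²−1)] = 1 − 6×96 / (8×63) = 1 − 576/504 ≈ -0.143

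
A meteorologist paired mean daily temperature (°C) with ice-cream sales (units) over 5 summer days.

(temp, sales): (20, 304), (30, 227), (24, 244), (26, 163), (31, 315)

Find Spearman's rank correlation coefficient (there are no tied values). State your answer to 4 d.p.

0.1000

Rank temp: 1, 4, 2, 3, 5
Rank sales: 4, 2, 3, 1, 5
d = rank(temp) − rank(sales): -3, 2, -1, 2, 0; Σd² = 18
ρ = 1 − 6Σd² / [n(n²−1)] = 1 − 6×18 / (5×24) = 1 − 108/120 ≈ 0.1000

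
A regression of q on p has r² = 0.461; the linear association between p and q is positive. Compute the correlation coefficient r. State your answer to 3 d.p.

|r| = √0.461 = 0.679
The association is positive, so r = 0.679.

0.679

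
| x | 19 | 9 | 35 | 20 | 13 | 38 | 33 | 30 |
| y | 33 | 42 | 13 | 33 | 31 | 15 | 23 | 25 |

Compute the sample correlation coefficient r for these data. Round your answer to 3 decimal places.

-0.933

n = 8, Σx = 197, Σy = 215, Σx² = 5669, Σy² = 6451, Σxy = 4602
nΣxy − ΣxΣy = 36816 − 42355 = -5539
nΣx² − (Σx)² = 45352 − 38809 = 6543; nΣy² − (Σy)² = 51608 − 46225 = 5383
r = -5539 / √(6543 × 5383) = -5539 / 5934.7257 ≈ -0.933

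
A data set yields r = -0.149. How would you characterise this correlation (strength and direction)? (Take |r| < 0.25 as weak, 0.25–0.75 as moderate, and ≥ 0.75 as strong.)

r = -0.149 < 0 so the relationship is negative.
|r| = 0.149, which falls in the weak range.

weak negative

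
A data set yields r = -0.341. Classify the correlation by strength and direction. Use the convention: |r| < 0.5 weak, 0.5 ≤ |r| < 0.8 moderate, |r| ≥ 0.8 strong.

weak negative

r = -0.341 < 0 so the relationship is negative.
|r| = 0.341, which falls in the weak range.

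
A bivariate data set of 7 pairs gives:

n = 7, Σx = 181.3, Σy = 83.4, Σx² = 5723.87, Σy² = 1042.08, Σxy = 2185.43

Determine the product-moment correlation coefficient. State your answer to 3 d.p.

0.114

r = (nΣxy − ΣxΣy) / √[(nΣx² − (Σx)²)(nΣy² − (Σy)²)]
Numerator: 7×2185.43 − 181.3×83.4 = 177.59
Denominator: √[(40067.09 − 32869.69)(7294.56 − 6955.56)] = √[7197.4 × 339] = 1562.0239
r = 177.59 / 1562.0239 ≈ 0.114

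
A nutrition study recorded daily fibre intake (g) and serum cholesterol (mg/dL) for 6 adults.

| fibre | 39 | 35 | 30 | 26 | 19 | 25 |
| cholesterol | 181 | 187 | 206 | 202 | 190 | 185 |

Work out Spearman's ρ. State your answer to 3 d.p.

-0.314

Rank fibre: 6, 5, 4, 3, 1, 2
Rank cholesterol: 1, 3, 6, 5, 4, 2
d = rank(fibre) − rank(cholesterol): 5, 2, -2, -2, -3, 0; Σd² = 46
ρ = 1 − 6Σd² / [n(n²−1)] = 1 − 6×46 / (6×35) = 1 − 276/210 ≈ -0.314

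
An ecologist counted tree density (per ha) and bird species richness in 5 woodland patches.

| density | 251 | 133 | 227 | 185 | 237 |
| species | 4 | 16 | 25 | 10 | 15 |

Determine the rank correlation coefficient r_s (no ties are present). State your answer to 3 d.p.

Rank density: 5, 1, 3, 2, 4
Rank species: 1, 4, 5, 2, 3
d = rank(density) − rank(species): 4, -3, -2, 0, 1; Σd² = 30
ρ = 1 − 6Σd² / [n(n²−1)] = 1 − 6×30 / (5×24) = 1 − 180/120 ≈ -0.500

-0.500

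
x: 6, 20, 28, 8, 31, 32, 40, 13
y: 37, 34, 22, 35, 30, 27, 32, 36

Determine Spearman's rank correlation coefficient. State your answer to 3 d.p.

Rank x: 1, 4, 5, 2, 6, 7, 8, 3
Rank y: 8, 5, 1, 6, 3, 2, 4, 7
d = rank(x) − rank(y): -7, -1, 4, -4, 3, 5, 4, -4; Σd² = 148
ρ = 1 − 6Σd² / [n(n²−1)] = 1 − 6×148 / (8×63) = 1 − 888/504 ≈ -0.762

-0.762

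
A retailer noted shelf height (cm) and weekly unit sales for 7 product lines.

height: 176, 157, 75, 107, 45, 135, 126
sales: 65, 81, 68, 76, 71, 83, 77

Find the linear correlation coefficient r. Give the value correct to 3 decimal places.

0.210

n = 7, Σx = 821, Σy = 521, Σx² = 108825, Σy² = 39045, Σxy = 61491
nΣxy − ΣxΣy = 430437 − 427741 = 2696
nΣx² − (Σx)² = 761775 − 674041 = 87734; nΣy² − (Σy)² = 273315 − 271441 = 1874
r = 2696 / √(87734 × 1874) = 2696 / 12822.3834 ≈ 0.210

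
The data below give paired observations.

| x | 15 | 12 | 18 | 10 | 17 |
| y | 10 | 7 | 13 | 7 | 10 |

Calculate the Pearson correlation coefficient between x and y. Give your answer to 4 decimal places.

0.9245

n = 5, Σx = 72, Σy = 47, Σx² = 1082, Σy² = 467, Σxy = 708
nΣxy − ΣxΣy = 3540 − 3384 = 156
nΣx² − (Σx)² = 5410 − 5184 = 226; nΣy² − (Σy)² = 2335 − 2209 = 126
r = 156 / √(226 × 126) = 156 / 168.7483 ≈ 0.9245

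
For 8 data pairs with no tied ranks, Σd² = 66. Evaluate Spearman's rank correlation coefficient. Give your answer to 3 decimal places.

ρ = 1 − 6Σd² / [n(n²−1)] = 1 − 6×66 / (8×63)
  = 1 − 396/504 = 1 − 0.7857 ≈ 0.214

0.214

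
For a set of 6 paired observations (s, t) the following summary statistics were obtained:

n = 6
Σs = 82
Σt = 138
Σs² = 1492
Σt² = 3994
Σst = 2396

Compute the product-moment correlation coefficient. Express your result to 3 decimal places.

0.924

r = (nΣst − ΣsΣt) / √[(nΣs² − (Σs)²)(nΣt² − (Σt)²)]
Numerator: 6×2396 − 82×138 = 3060
Denominator: √[(8952 − 6724)(23964 − 19044)] = √[2228 × 4920] = 3310.8549
r = 3060 / 3310.8549 ≈ 0.924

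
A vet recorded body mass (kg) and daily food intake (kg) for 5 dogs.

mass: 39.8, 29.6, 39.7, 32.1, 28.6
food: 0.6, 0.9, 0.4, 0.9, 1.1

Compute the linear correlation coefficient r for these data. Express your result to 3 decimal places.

-0.943

n = 5, Σx = 169.8, Σy = 3.9, Σx² = 5884.66, Σy² = 3.35, Σxy = 126.75
nΣxy − ΣxΣy = 633.75 − 662.22 = -28.47
nΣx² − (Σx)² = 29423.3 − 28832.04 = 591.26; nΣy² − (Σy)² = 16.75 − 15.21 = 1.54
r = -28.47 / √(591.26 × 1.54) = -28.47 / 30.1752 ≈ -0.943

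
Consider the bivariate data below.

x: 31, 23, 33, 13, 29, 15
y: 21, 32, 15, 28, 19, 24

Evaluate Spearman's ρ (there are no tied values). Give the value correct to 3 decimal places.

Rank x: 5, 3, 6, 1, 4, 2
Rank y: 3, 6, 1, 5, 2, 4
d = rank(x) − rank(y): 2, -3, 5, -4, 2, -2; Σd² = 62
ρ = 1 − 6Σd² / [n(n²−1)] = 1 − 6×62 / (6×35) = 1 − 372/210 ≈ -0.771

-0.771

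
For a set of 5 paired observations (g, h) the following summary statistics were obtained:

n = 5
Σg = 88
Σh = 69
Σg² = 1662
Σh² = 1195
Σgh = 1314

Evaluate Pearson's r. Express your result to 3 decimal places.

0.601

r = (nΣgh − ΣgΣh) / √[(nΣg² − (Σg)²)(nΣh² − (Σh)²)]
Numerator: 5×1314 − 88×69 = 498
Denominator: √[(8310 − 7744)(5975 − 4761)] = √[566 × 1214] = 828.9294
r = 498 / 828.9294 ≈ 0.601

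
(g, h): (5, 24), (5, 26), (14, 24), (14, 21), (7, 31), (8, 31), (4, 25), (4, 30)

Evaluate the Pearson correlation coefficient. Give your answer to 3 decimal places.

-0.471

n = 8, Σg = 61, Σh = 212, Σg² = 587, Σh² = 5716, Σgh = 1565
nΣgh − ΣgΣh = 12520 − 12932 = -412
nΣg² − (Σg)² = 4696 − 3721 = 975; nΣh² − (Σh)² = 45728 − 44944 = 784
r = -412 / √(975 × 784) = -412 / 874.2997 ≈ -0.471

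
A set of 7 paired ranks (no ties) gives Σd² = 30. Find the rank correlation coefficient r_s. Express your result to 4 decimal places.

ρ = 1 − 6Σd² / [n(n²−1)] = 1 − 6×30 / (7×48)
  = 1 − 180/336 = 1 − 0.53571 ≈ 0.4643

0.4643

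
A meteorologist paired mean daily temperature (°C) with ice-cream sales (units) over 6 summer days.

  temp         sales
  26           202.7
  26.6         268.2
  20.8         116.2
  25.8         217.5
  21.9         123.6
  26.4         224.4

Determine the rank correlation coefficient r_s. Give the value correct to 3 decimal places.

Rank temp: 4, 6, 1, 3, 2, 5
Rank sales: 3, 6, 1, 4, 2, 5
d = rank(temp) − rank(sales): 1, 0, 0, -1, 0, 0; Σd² = 2
ρ = 1 − 6Σd² / [n(n²−1)] = 1 − 6×2 / (6×35) = 1 − 12/210 ≈ 0.943

0.943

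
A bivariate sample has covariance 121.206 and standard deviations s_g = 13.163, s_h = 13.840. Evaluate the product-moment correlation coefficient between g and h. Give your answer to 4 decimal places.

r = Cov(g,h) / (s_g · s_h) = 121.206 / (13.163 × 13.840)
  = 121.206 / 182.1759 ≈ 0.6653

0.6653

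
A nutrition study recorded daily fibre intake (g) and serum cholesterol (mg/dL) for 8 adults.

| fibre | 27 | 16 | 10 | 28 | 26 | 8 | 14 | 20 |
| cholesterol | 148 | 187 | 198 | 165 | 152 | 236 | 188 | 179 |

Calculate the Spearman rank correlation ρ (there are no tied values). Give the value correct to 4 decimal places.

Rank fibre: 7, 4, 2, 8, 6, 1, 3, 5
Rank cholesterol: 1, 5, 7, 3, 2, 8, 6, 4
d = rank(fibre) − rank(cholesterol): 6, -1, -5, 5, 4, -7, -3, 1; Σd² = 162
ρ = 1 − 6Σd² / [n(n²−1)] = 1 − 6×162 / (8×63) = 1 − 972/504 ≈ -0.9286

-0.9286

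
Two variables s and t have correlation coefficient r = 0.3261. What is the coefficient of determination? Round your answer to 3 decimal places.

r² = (0.3261)² = 0.106

0.106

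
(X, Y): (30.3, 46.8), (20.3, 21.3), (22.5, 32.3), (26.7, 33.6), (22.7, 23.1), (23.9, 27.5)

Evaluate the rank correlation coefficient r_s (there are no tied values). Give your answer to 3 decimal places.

Rank X: 6, 1, 2, 5, 3, 4
Rank Y: 6, 1, 4, 5, 2, 3
d = rank(X) − rank(Y): 0, 0, -2, 0, 1, 1; Σd² = 6
ρ = 1 − 6Σd² / [n(n²−1)] = 1 − 6×6 / (6×35) = 1 − 36/210 ≈ 0.829

0.829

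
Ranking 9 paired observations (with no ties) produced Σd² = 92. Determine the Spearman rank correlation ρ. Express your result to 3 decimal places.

ρ = 1 − 6Σd² / [n(n²−1)] = 1 − 6×92 / (9×80)
  = 1 − 552/720 = 1 − 0.7667 ≈ 0.233

0.233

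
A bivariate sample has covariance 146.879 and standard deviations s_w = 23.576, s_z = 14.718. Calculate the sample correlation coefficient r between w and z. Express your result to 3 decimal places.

r = Cov(w,z) / (s_w · s_z) = 146.879 / (23.576 × 14.718)
  = 146.879 / 346.9916 ≈ 0.423

0.423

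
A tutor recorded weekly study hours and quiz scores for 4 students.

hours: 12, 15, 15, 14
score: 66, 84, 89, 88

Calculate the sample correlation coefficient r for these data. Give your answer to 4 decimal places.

0.9015

n = 4, Σx = 56, Σy = 327, Σx² = 790, Σy² = 27077, Σxy = 4619
nΣxy − ΣxΣy = 18476 − 18312 = 164
nΣx² − (Σx)² = 3160 − 3136 = 24; nΣy² − (Σy)² = 108308 − 106929 = 1379
r = 164 / √(24 × 1379) = 164 / 181.9231 ≈ 0.9015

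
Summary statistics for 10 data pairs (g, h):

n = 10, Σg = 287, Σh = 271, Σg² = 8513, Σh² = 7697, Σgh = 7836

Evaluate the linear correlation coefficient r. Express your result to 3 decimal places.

r = (nΣgh − ΣgΣh) / √[(nΣg² − (Σg)²)(nΣh² − (Σh)²)]
Numerator: 10×7836 − 287×271 = 583
Denominator: √[(85130 − 82369)(76970 − 73441)] = √[2761 × 3529] = 3121.4690
r = 583 / 3121.4690 ≈ 0.187

0.187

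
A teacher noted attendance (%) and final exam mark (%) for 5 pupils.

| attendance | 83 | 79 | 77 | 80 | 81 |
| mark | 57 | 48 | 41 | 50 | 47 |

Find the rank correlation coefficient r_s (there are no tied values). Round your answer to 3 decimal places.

Rank attendance: 5, 2, 1, 3, 4
Rank mark: 5, 3, 1, 4, 2
d = rank(attendance) − rank(mark): 0, -1, 0, -1, 2; Σd² = 6
ρ = 1 − 6Σd² / [n(n²−1)] = 1 − 6×6 / (5×24) = 1 − 36/120 ≈ 0.700

0.700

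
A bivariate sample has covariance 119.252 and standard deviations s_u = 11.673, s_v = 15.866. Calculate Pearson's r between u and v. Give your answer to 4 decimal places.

r = Cov(u,v) / (s_u · s_v) = 119.252 / (11.673 × 15.866)
  = 119.252 / 185.2038 ≈ 0.6439

0.6439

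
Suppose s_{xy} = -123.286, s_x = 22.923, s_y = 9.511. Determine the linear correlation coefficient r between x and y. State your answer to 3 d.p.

r = Cov(x,y) / (s_x · s_y) = -123.286 / (22.923 × 9.511)
  = -123.286 / 218.0207 ≈ -0.565

-0.565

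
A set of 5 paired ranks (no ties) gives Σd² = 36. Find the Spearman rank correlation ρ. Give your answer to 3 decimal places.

-0.800

ρ = 1 − 6Σd² / [n(n²−1)] = 1 − 6×36 / (5×24)
  = 1 − 216/120 = 1 − 1.8000 ≈ -0.800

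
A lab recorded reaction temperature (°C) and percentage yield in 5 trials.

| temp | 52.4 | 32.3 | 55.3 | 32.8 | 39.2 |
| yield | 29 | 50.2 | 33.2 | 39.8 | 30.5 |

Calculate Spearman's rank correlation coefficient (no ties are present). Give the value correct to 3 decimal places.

Rank temp: 4, 1, 5, 2, 3
Rank yield: 1, 5, 3, 4, 2
d = rank(temp) − rank(yield): 3, -4, 2, -2, 1; Σd² = 34
ρ = 1 − 6Σd² / [n(n²−1)] = 1 − 6×34 / (5×24) = 1 − 204/120 ≈ -0.700

-0.700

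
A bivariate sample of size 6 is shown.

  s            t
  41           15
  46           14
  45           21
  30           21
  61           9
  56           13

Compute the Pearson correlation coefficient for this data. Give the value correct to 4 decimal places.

n = 6, Σs = 279, Σt = 93, Σs² = 13579, Σt² = 1553, Σst = 4111
nΣst − ΣsΣt = 24666 − 25947 = -1281
nΣs² − (Σs)² = 81474 − 77841 = 3633; nΣt² − (Σt)² = 9318 − 8649 = 669
r = -1281 / √(3633 × 669) = -1281 / 1558.9987 ≈ -0.8217

-0.8217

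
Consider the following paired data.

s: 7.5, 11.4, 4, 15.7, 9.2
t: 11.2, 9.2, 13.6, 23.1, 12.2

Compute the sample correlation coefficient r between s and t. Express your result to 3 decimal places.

n = 5, Σs = 47.8, Σt = 69.3, Σs² = 533.34, Σt² = 1077.49, Σst = 718.19
nΣst − ΣsΣt = 3590.95 − 3312.54 = 278.41
nΣs² − (Σs)² = 2666.7 − 2284.84 = 381.86; nΣt² − (Σt)² = 5387.45 − 4802.49 = 584.96
r = 278.41 / √(381.86 × 584.96) = 278.41 / 472.6233 ≈ 0.589

0.589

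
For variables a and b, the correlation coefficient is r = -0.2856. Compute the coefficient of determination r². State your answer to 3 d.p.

r² = (-0.2856)² = 0.082

0.082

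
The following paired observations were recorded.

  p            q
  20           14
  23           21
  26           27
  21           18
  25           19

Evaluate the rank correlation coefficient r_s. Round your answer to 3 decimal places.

Rank p: 1, 3, 5, 2, 4
Rank q: 1, 4, 5, 2, 3
d = rank(p) − rank(q): 0, -1, 0, 0, 1; Σd² = 2
ρ = 1 − 6Σd² / [n(n²−1)] = 1 − 6×2 / (5×24) = 1 − 12/120 ≈ 0.900

0.900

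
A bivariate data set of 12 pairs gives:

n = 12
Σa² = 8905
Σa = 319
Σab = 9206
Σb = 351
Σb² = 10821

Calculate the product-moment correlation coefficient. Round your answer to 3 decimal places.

r = (nΣab − ΣaΣb) / √[(nΣa² − (Σa)²)(nΣb² − (Σb)²)]
Numerator: 12×9206 − 319×351 = -1497
Denominator: √[(106860 − 101761)(129852 − 123201)] = √[5099 × 6651] = 5823.5255
r = -1497 / 5823.5255 ≈ -0.257

-0.257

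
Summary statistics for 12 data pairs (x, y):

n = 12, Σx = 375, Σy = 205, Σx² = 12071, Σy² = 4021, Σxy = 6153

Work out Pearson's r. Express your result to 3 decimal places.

-0.592

r = (nΣxy − ΣxΣy) / √[(nΣx² − (Σx)²)(nΣy² − (Σy)²)]
Numerator: 12×6153 − 375×205 = -3039
Denominator: √[(144852 − 140625)(48252 − 42025)] = √[4227 × 6227] = 5130.4511
r = -3039 / 5130.4511 ≈ -0.592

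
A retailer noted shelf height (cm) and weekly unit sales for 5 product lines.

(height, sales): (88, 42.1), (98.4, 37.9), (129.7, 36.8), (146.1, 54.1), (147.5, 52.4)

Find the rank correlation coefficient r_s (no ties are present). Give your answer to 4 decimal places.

Rank height: 1, 2, 3, 4, 5
Rank sales: 3, 2, 1, 5, 4
d = rank(height) − rank(sales): -2, 0, 2, -1, 1; Σd² = 10
ρ = 1 − 6Σd² / [n(n²−1)] = 1 − 6×10 / (5×24) = 1 − 60/120 ≈ 0.5000

0.5000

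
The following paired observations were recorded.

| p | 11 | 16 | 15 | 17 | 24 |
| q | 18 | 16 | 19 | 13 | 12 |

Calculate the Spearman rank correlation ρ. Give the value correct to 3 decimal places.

Rank p: 1, 3, 2, 4, 5
Rank q: 4, 3, 5, 2, 1
d = rank(p) − rank(q): -3, 0, -3, 2, 4; Σd² = 38
ρ = 1 − 6Σd² / [n(n²−1)] = 1 − 6×38 / (5×24) = 1 − 228/120 ≈ -0.900

-0.900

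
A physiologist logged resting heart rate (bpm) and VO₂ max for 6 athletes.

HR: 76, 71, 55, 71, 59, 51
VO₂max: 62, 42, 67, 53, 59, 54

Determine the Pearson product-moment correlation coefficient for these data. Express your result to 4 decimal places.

-0.3063

n = 6, Σx = 383, Σy = 337, Σx² = 24965, Σy² = 19303, Σxy = 21377
nΣxy − ΣxΣy = 128262 − 129071 = -809
nΣx² − (Σx)² = 149790 − 146689 = 3101; nΣy² − (Σy)² = 115818 − 113569 = 2249
r = -809 / √(3101 × 2249) = -809 / 2640.8614 ≈ -0.3063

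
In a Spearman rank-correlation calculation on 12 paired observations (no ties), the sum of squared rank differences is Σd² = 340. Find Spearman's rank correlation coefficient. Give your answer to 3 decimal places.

ρ = 1 − 6Σd² / [n(n²−1)] = 1 − 6×340 / (12×143)
  = 1 − 2040/1716 = 1 − 1.1888 ≈ -0.189

-0.189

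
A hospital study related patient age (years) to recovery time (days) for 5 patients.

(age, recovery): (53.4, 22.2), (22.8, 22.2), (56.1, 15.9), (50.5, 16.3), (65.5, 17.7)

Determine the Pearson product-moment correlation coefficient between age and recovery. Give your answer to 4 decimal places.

n = 5, Σx = 248.3, Σy = 94.3, Σx² = 13359.11, Σy² = 1817.47, Σxy = 4566.13
nΣxy − ΣxΣy = 22830.65 − 23414.69 = -584.04
nΣx² − (Σx)² = 66795.55 − 61652.89 = 5142.66; nΣy² − (Σy)² = 9087.35 − 8892.49 = 194.86
r = -584.04 / √(5142.66 × 194.86) = -584.04 / 1001.0488 ≈ -0.5834

-0.5834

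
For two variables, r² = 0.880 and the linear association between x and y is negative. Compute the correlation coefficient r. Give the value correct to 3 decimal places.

-0.938

|r| = √0.880 = 0.938
The association is negative, so r = −0.938.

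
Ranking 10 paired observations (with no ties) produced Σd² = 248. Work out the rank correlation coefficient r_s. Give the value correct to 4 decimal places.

ρ = 1 − 6Σd² / [n(n²−1)] = 1 − 6×248 / (10×99)
  = 1 − 1488/990 = 1 − 1.50303 ≈ -0.5030

-0.5030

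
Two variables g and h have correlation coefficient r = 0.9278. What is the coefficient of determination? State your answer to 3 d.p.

r² = (0.9278)² = 0.861

0.861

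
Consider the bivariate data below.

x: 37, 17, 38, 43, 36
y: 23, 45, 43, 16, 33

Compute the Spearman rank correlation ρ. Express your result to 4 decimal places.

Rank x: 3, 1, 4, 5, 2
Rank y: 2, 5, 4, 1, 3
d = rank(x) − rank(y): 1, -4, 0, 4, -1; Σd² = 34
ρ = 1 − 6Σd² / [n(n²−1)] = 1 − 6×34 / (5×24) = 1 − 204/120 ≈ -0.7000

-0.7000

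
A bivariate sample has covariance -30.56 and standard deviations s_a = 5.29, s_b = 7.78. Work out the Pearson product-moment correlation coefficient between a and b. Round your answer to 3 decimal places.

-0.743

r = Cov(a,b) / (s_a · s_b) = -30.56 / (5.29 × 7.78)
  = -30.56 / 41.1562 ≈ -0.743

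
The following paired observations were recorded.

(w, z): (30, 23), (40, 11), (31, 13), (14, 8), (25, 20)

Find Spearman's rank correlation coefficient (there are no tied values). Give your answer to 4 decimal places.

Rank w: 3, 5, 4, 1, 2
Rank z: 5, 2, 3, 1, 4
d = rank(w) − rank(z): -2, 3, 1, 0, -2; Σd² = 18
ρ = 1 − 6Σd² / [n(n²−1)] = 1 − 6×18 / (5×24) = 1 − 108/120 ≈ 0.1000

0.1000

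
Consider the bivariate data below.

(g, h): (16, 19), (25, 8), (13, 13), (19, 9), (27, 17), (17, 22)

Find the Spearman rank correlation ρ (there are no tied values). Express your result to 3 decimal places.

-0.314

Rank g: 2, 5, 1, 4, 6, 3
Rank h: 5, 1, 3, 2, 4, 6
d = rank(g) − rank(h): -3, 4, -2, 2, 2, -3; Σd² = 46
ρ = 1 − 6Σd² / [n(n²−1)] = 1 − 6×46 / (6×35) = 1 − 276/210 ≈ -0.314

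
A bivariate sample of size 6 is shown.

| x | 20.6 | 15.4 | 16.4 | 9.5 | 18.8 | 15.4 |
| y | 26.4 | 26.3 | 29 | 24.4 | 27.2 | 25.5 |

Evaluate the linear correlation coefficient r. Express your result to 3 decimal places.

0.569

n = 6, Σx = 96.1, Σy = 158.8, Σx² = 1611.33, Σy² = 4215.1, Σxy = 2560.32
nΣxy − ΣxΣy = 15361.92 − 15260.68 = 101.24
nΣx² − (Σx)² = 9667.98 − 9235.21 = 432.77; nΣy² − (Σy)² = 25290.6 − 25217.44 = 73.16
r = 101.24 / √(432.77 × 73.16) = 101.24 / 177.9367 ≈ 0.569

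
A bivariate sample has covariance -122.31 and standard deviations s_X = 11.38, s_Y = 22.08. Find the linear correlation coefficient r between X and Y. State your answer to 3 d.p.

r = Cov(X,Y) / (s_X · s_Y) = -122.31 / (11.38 × 22.08)
  = -122.31 / 251.2704 ≈ -0.487

-0.487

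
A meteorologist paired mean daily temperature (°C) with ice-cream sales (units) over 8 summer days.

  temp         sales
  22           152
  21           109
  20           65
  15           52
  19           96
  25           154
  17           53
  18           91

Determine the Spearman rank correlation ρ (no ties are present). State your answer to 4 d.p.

Rank temp: 7, 6, 5, 1, 4, 8, 2, 3
Rank sales: 7, 6, 3, 1, 5, 8, 2, 4
d = rank(temp) − rank(sales): 0, 0, 2, 0, -1, 0, 0, -1; Σd² = 6
ρ = 1 − 6Σd² / [n(n²−1)] = 1 − 6×6 / (8×63) = 1 − 36/504 ≈ 0.9286

0.9286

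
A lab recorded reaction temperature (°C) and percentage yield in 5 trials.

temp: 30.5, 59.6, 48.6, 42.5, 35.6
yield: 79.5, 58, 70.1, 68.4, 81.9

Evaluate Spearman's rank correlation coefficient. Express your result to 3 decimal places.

-0.800

Rank temp: 1, 5, 4, 3, 2
Rank yield: 4, 1, 3, 2, 5
d = rank(temp) − rank(yield): -3, 4, 1, 1, -3; Σd² = 36
ρ = 1 − 6Σd² / [n(n²−1)] = 1 − 6×36 / (5×24) = 1 − 216/120 ≈ -0.800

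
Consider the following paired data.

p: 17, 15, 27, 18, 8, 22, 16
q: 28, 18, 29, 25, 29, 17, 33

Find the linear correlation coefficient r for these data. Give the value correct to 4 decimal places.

n = 7, Σp = 123, Σq = 179, Σp² = 2371, Σq² = 4793, Σpq = 3113
nΣpq − ΣpΣq = 21791 − 22017 = -226
nΣp² − (Σp)² = 16597 − 15129 = 1468; nΣq² − (Σq)² = 33551 − 32041 = 1510
r = -226 / √(1468 × 1510) = -226 / 1488.8519 ≈ -0.1518

-0.1518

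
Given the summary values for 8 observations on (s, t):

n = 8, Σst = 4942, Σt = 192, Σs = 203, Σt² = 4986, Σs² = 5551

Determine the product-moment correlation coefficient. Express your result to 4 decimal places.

r = (nΣst − ΣsΣt) / √[(nΣs² − (Σs)²)(nΣt² − (Σt)²)]
Numerator: 8×4942 − 203×192 = 560
Denominator: √[(44408 − 41209)(39888 − 36864)] = √[3199 × 3024] = 3110.2694
r = 560 / 3110.2694 ≈ 0.1800

0.1800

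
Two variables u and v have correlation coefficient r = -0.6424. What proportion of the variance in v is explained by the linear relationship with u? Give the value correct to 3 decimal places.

r² = (-0.6424)² = 0.413

0.413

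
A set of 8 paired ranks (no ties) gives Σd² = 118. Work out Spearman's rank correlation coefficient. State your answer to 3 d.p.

-0.405

ρ = 1 − 6Σd² / [n(n²−1)] = 1 − 6×118 / (8×63)
  = 1 − 708/504 = 1 − 1.4048 ≈ -0.405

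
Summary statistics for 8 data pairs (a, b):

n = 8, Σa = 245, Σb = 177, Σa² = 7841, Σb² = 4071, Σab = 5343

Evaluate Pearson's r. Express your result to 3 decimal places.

r = (nΣab − ΣaΣb) / √[(nΣa² − (Σa)²)(nΣb² − (Σb)²)]
Numerator: 8×5343 − 245×177 = -621
Denominator: √[(62728 − 60025)(32568 − 31329)] = √[2703 × 1239] = 1830.0320
r = -621 / 1830.0320 ≈ -0.339

-0.339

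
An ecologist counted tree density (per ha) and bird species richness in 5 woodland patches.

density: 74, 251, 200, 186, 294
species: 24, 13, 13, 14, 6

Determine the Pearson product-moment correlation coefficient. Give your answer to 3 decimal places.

n = 5, Σx = 1005, Σy = 70, Σx² = 229509, Σy² = 1146, Σxy = 12007
nΣxy − ΣxΣy = 60035 − 70350 = -10315
nΣx² − (Σx)² = 1147545 − 1010025 = 137520; nΣy² − (Σy)² = 5730 − 4900 = 830
r = -10315 / √(137520 × 830) = -10315 / 10683.7072 ≈ -0.965

-0.965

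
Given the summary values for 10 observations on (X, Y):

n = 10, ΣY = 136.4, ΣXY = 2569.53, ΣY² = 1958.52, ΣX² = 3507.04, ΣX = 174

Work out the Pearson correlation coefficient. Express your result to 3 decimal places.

0.905

r = (nΣXY − ΣXΣY) / √[(nΣX² − (ΣX)²)(nΣY² − (ΣY)²)]
Numerator: 10×2569.53 − 174×136.4 = 1961.7
Denominator: √[(35070.4 − 30276)(19585.2 − 18604.96)] = √[4794.4 × 980.24] = 2167.8705
r = 1961.7 / 2167.8705 ≈ 0.905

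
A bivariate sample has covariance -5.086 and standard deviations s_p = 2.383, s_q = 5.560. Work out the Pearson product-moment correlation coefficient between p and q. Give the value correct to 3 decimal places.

-0.384

r = Cov(p,q) / (s_p · s_q) = -5.086 / (2.383 × 5.560)
  = -5.086 / 13.2495 ≈ -0.384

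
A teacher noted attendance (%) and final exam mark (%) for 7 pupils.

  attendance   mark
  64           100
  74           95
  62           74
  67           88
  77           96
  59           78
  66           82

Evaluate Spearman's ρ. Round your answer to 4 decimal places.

0.6071

Rank attendance: 3, 6, 2, 5, 7, 1, 4
Rank mark: 7, 5, 1, 4, 6, 2, 3
d = rank(attendance) − rank(mark): -4, 1, 1, 1, 1, -1, 1; Σd² = 22
ρ = 1 − 6Σd² / [n(n²−1)] = 1 − 6×22 / (7×48) = 1 − 132/336 ≈ 0.6071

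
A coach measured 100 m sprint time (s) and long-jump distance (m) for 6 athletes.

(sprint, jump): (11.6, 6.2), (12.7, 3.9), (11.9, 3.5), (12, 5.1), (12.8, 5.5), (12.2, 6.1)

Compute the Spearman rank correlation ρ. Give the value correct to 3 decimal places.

-0.143

Rank sprint: 1, 5, 2, 3, 6, 4
Rank jump: 6, 2, 1, 3, 4, 5
d = rank(sprint) − rank(jump): -5, 3, 1, 0, 2, -1; Σd² = 40
ρ = 1 − 6Σd² / [n(n²−1)] = 1 − 6×40 / (6×35) = 1 − 240/210 ≈ -0.143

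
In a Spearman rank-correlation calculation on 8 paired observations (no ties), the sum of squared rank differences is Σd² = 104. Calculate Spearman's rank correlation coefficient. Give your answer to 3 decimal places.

ρ = 1 − 6Σd² / [n(n²−1)] = 1 − 6×104 / (8×63)
  = 1 − 624/504 = 1 − 1.2381 ≈ -0.238

-0.238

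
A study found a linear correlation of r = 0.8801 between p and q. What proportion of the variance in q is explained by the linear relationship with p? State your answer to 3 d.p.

r² = (0.8801)² = 0.775

0.775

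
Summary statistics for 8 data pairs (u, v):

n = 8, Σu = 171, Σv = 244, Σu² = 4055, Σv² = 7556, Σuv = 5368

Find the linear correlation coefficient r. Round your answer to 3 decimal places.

r = (nΣuv − ΣuΣv) / √[(nΣu² − (Σu)²)(nΣv² − (Σv)²)]
Numerator: 8×5368 − 171×244 = 1220
Denominator: √[(32440 − 29241)(60448 − 59536)] = √[3199 × 912] = 1708.0656
r = 1220 / 1708.0656 ≈ 0.714

0.714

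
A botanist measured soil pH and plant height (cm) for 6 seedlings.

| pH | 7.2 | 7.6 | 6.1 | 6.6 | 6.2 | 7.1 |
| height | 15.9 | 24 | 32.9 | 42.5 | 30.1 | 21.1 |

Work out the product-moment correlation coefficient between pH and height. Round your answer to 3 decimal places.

-0.627

n = 6, Σx = 40.8, Σy = 166.5, Σx² = 279.22, Σy² = 5068.69, Σxy = 1114.5
nΣxy − ΣxΣy = 6687 − 6793.2 = -106.2
nΣx² − (Σx)² = 1675.32 − 1664.64 = 10.68; nΣy² − (Σy)² = 30412.14 − 27722.25 = 2689.89
r = -106.2 / √(10.68 × 2689.89) = -106.2 / 169.4934 ≈ -0.627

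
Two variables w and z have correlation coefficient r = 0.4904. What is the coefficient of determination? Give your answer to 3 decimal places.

0.240

r² = (0.4904)² = 0.240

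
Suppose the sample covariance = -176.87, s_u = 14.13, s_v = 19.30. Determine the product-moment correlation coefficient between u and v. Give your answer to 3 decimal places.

-0.649

r = Cov(u,v) / (s_u · s_v) = -176.87 / (14.13 × 19.30)
  = -176.87 / 272.7090 ≈ -0.649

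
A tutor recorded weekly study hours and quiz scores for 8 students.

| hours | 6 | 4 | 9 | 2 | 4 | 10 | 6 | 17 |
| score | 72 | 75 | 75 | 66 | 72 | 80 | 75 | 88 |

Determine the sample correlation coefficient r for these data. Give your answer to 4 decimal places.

0.9386

n = 8, Σx = 58, Σy = 603, Σx² = 578, Σy² = 45743, Σxy = 4573
nΣxy − ΣxΣy = 36584 − 34974 = 1610
nΣx² − (Σx)² = 4624 − 3364 = 1260; nΣy² − (Σy)² = 365944 − 363609 = 2335
r = 1610 / √(1260 × 2335) = 1610 / 1715.2551 ≈ 0.9386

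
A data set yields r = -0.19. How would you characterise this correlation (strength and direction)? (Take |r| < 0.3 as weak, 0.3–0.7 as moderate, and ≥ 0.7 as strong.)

r = -0.19 < 0 so the relationship is negative.
|r| = 0.19, which falls in the weak range.

weak negative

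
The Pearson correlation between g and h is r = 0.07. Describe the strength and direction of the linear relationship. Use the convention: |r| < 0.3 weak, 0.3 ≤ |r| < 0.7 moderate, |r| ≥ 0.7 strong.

r = 0.07 > 0 so the relationship is positive.
|r| = 0.07, which falls in the weak range.

weak positive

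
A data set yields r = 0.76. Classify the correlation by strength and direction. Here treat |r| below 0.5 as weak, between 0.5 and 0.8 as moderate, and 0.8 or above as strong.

r = 0.76 > 0 so the relationship is positive.
|r| = 0.76, which falls in the moderate range.

moderate positive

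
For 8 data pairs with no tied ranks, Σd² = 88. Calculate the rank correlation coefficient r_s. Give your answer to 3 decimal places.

-0.048

ρ = 1 − 6Σd² / [n(n²−1)] = 1 − 6×88 / (8×63)
  = 1 − 528/504 = 1 − 1.0476 ≈ -0.048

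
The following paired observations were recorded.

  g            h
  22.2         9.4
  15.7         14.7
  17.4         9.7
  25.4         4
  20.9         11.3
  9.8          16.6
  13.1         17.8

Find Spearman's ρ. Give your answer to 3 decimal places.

Rank g: 6, 3, 4, 7, 5, 1, 2
Rank h: 2, 5, 3, 1, 4, 6, 7
d = rank(g) − rank(h): 4, -2, 1, 6, 1, -5, -5; Σd² = 108
ρ = 1 − 6Σd² / [n(n²−1)] = 1 − 6×108 / (7×48) = 1 − 648/336 ≈ -0.929

-0.929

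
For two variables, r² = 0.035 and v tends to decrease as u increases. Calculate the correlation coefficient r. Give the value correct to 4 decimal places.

|r| = √0.035 = 0.1871
The association is negative, so r = −0.1871.

-0.1871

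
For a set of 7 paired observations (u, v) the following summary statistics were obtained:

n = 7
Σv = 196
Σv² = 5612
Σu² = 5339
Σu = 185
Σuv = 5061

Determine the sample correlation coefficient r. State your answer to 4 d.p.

-0.5039

r = (nΣuv − ΣuΣv) / √[(nΣu² − (Σu)²)(nΣv² − (Σv)²)]
Numerator: 7×5061 − 185×196 = -833
Denominator: √[(37373 − 34225)(39284 − 38416)] = √[3148 × 868] = 1653.0166
r = -833 / 1653.0166 ≈ -0.5039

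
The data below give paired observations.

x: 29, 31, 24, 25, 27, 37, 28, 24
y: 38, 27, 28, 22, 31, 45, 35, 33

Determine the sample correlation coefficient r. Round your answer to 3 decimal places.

0.693

n = 8, Σx = 225, Σy = 259, Σx² = 6461, Σy² = 8741, Σxy = 7435
nΣxy − ΣxΣy = 59480 − 58275 = 1205
nΣx² − (Σx)² = 51688 − 50625 = 1063; nΣy² − (Σy)² = 69928 − 67081 = 2847
r = 1205 / √(1063 × 2847) = 1205 / 1739.6439 ≈ 0.693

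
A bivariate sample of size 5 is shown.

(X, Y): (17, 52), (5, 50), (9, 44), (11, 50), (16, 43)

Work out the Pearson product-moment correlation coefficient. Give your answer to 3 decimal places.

n = 5, ΣX = 58, ΣY = 239, ΣX² = 772, ΣY² = 11489, ΣXY = 2768
nΣXY − ΣXΣY = 13840 − 13862 = -22
nΣX² − (ΣX)² = 3860 − 3364 = 496; nΣY² − (ΣY)² = 57445 − 57121 = 324
r = -22 / √(496 × 324) = -22 / 400.8790 ≈ -0.055

-0.055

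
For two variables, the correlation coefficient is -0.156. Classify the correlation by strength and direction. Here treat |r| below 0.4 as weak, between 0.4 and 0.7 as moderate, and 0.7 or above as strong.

weak negative

r = -0.156 < 0 so the relationship is negative.
|r| = 0.156, which falls in the weak range.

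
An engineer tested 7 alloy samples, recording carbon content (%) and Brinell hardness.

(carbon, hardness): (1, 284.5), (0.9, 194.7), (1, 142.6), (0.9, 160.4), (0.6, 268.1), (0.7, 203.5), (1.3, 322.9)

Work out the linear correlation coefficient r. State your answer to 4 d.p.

0.3073

n = 7, Σx = 6.4, Σy = 1576.7, Σx² = 6.16, Σy² = 382465.53, Σxy = 1469.77
nΣxy − ΣxΣy = 10288.39 − 10090.88 = 197.51
nΣx² − (Σx)² = 43.12 − 40.96 = 2.16; nΣy² − (Σy)² = 2677258.71 − 2485982.89 = 191275.82
r = 197.51 / √(2.16 × 191275.82) = 197.51 / 642.7719 ≈ 0.3073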